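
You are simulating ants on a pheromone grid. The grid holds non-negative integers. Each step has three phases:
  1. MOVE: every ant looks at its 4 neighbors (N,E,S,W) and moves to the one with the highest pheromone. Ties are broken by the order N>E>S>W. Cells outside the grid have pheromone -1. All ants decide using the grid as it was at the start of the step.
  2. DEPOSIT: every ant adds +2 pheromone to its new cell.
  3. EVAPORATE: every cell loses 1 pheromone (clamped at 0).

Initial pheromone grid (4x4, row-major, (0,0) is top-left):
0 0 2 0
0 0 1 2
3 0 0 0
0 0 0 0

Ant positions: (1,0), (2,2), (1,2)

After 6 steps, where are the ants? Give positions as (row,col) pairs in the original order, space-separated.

Step 1: ant0:(1,0)->S->(2,0) | ant1:(2,2)->N->(1,2) | ant2:(1,2)->N->(0,2)
  grid max=4 at (2,0)
Step 2: ant0:(2,0)->N->(1,0) | ant1:(1,2)->N->(0,2) | ant2:(0,2)->S->(1,2)
  grid max=4 at (0,2)
Step 3: ant0:(1,0)->S->(2,0) | ant1:(0,2)->S->(1,2) | ant2:(1,2)->N->(0,2)
  grid max=5 at (0,2)
Step 4: ant0:(2,0)->N->(1,0) | ant1:(1,2)->N->(0,2) | ant2:(0,2)->S->(1,2)
  grid max=6 at (0,2)
Step 5: ant0:(1,0)->S->(2,0) | ant1:(0,2)->S->(1,2) | ant2:(1,2)->N->(0,2)
  grid max=7 at (0,2)
Step 6: ant0:(2,0)->N->(1,0) | ant1:(1,2)->N->(0,2) | ant2:(0,2)->S->(1,2)
  grid max=8 at (0,2)

(1,0) (0,2) (1,2)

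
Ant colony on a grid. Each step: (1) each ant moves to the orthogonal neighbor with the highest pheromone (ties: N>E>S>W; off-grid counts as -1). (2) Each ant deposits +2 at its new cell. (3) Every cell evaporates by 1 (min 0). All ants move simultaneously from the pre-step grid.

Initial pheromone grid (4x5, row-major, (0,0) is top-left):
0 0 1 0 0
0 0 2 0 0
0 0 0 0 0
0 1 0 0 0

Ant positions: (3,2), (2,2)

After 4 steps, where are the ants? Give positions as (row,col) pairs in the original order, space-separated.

Step 1: ant0:(3,2)->W->(3,1) | ant1:(2,2)->N->(1,2)
  grid max=3 at (1,2)
Step 2: ant0:(3,1)->N->(2,1) | ant1:(1,2)->N->(0,2)
  grid max=2 at (1,2)
Step 3: ant0:(2,1)->S->(3,1) | ant1:(0,2)->S->(1,2)
  grid max=3 at (1,2)
Step 4: ant0:(3,1)->N->(2,1) | ant1:(1,2)->N->(0,2)
  grid max=2 at (1,2)

(2,1) (0,2)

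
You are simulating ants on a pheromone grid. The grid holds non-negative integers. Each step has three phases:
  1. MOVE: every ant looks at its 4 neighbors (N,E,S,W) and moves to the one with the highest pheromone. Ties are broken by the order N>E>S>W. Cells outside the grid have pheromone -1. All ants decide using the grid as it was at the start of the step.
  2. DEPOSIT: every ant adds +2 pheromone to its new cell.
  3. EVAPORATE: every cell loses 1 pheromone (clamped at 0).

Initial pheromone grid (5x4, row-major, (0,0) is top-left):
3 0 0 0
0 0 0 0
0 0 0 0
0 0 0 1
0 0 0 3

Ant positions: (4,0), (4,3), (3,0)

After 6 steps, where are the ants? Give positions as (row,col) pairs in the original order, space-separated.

Step 1: ant0:(4,0)->N->(3,0) | ant1:(4,3)->N->(3,3) | ant2:(3,0)->N->(2,0)
  grid max=2 at (0,0)
Step 2: ant0:(3,0)->N->(2,0) | ant1:(3,3)->S->(4,3) | ant2:(2,0)->S->(3,0)
  grid max=3 at (4,3)
Step 3: ant0:(2,0)->S->(3,0) | ant1:(4,3)->N->(3,3) | ant2:(3,0)->N->(2,0)
  grid max=3 at (2,0)
Step 4: ant0:(3,0)->N->(2,0) | ant1:(3,3)->S->(4,3) | ant2:(2,0)->S->(3,0)
  grid max=4 at (2,0)
Step 5: ant0:(2,0)->S->(3,0) | ant1:(4,3)->N->(3,3) | ant2:(3,0)->N->(2,0)
  grid max=5 at (2,0)
Step 6: ant0:(3,0)->N->(2,0) | ant1:(3,3)->S->(4,3) | ant2:(2,0)->S->(3,0)
  grid max=6 at (2,0)

(2,0) (4,3) (3,0)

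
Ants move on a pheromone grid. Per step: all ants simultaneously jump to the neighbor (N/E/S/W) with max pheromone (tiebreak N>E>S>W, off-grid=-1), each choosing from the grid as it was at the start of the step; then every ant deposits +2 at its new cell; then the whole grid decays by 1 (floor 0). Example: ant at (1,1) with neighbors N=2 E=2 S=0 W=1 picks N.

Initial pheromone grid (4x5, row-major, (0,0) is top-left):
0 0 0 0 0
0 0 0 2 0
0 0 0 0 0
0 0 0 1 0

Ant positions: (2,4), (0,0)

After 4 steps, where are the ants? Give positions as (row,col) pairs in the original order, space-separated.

Step 1: ant0:(2,4)->N->(1,4) | ant1:(0,0)->E->(0,1)
  grid max=1 at (0,1)
Step 2: ant0:(1,4)->W->(1,3) | ant1:(0,1)->E->(0,2)
  grid max=2 at (1,3)
Step 3: ant0:(1,3)->N->(0,3) | ant1:(0,2)->E->(0,3)
  grid max=3 at (0,3)
Step 4: ant0:(0,3)->S->(1,3) | ant1:(0,3)->S->(1,3)
  grid max=4 at (1,3)

(1,3) (1,3)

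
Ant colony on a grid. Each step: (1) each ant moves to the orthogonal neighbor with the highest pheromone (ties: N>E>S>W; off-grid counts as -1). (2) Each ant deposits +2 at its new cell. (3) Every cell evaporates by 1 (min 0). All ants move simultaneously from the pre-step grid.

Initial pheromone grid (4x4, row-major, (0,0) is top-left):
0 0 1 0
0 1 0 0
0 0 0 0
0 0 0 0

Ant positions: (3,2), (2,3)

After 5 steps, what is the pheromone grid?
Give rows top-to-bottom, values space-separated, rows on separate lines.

After step 1: ants at (2,2),(1,3)
  0 0 0 0
  0 0 0 1
  0 0 1 0
  0 0 0 0
After step 2: ants at (1,2),(0,3)
  0 0 0 1
  0 0 1 0
  0 0 0 0
  0 0 0 0
After step 3: ants at (0,2),(1,3)
  0 0 1 0
  0 0 0 1
  0 0 0 0
  0 0 0 0
After step 4: ants at (0,3),(0,3)
  0 0 0 3
  0 0 0 0
  0 0 0 0
  0 0 0 0
After step 5: ants at (1,3),(1,3)
  0 0 0 2
  0 0 0 3
  0 0 0 0
  0 0 0 0

0 0 0 2
0 0 0 3
0 0 0 0
0 0 0 0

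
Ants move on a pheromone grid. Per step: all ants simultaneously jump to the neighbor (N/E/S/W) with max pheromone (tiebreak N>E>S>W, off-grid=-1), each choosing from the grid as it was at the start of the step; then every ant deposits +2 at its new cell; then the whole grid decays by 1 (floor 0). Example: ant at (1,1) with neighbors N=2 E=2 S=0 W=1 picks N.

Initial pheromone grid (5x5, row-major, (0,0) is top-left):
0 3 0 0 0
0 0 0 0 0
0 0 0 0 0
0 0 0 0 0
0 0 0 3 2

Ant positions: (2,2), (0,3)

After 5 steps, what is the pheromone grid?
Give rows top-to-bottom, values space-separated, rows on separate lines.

After step 1: ants at (1,2),(0,4)
  0 2 0 0 1
  0 0 1 0 0
  0 0 0 0 0
  0 0 0 0 0
  0 0 0 2 1
After step 2: ants at (0,2),(1,4)
  0 1 1 0 0
  0 0 0 0 1
  0 0 0 0 0
  0 0 0 0 0
  0 0 0 1 0
After step 3: ants at (0,1),(0,4)
  0 2 0 0 1
  0 0 0 0 0
  0 0 0 0 0
  0 0 0 0 0
  0 0 0 0 0
After step 4: ants at (0,2),(1,4)
  0 1 1 0 0
  0 0 0 0 1
  0 0 0 0 0
  0 0 0 0 0
  0 0 0 0 0
After step 5: ants at (0,1),(0,4)
  0 2 0 0 1
  0 0 0 0 0
  0 0 0 0 0
  0 0 0 0 0
  0 0 0 0 0

0 2 0 0 1
0 0 0 0 0
0 0 0 0 0
0 0 0 0 0
0 0 0 0 0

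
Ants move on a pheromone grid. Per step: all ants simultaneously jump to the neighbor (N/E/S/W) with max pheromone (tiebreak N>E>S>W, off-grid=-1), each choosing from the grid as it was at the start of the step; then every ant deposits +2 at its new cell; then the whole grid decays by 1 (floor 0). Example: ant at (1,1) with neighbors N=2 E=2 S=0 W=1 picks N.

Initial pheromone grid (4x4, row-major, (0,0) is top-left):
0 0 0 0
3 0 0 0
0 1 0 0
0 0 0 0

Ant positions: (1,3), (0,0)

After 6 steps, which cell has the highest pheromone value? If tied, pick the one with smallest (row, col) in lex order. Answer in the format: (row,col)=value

Step 1: ant0:(1,3)->N->(0,3) | ant1:(0,0)->S->(1,0)
  grid max=4 at (1,0)
Step 2: ant0:(0,3)->S->(1,3) | ant1:(1,0)->N->(0,0)
  grid max=3 at (1,0)
Step 3: ant0:(1,3)->N->(0,3) | ant1:(0,0)->S->(1,0)
  grid max=4 at (1,0)
Step 4: ant0:(0,3)->S->(1,3) | ant1:(1,0)->N->(0,0)
  grid max=3 at (1,0)
Step 5: ant0:(1,3)->N->(0,3) | ant1:(0,0)->S->(1,0)
  grid max=4 at (1,0)
Step 6: ant0:(0,3)->S->(1,3) | ant1:(1,0)->N->(0,0)
  grid max=3 at (1,0)
Final grid:
  1 0 0 0
  3 0 0 1
  0 0 0 0
  0 0 0 0
Max pheromone 3 at (1,0)

Answer: (1,0)=3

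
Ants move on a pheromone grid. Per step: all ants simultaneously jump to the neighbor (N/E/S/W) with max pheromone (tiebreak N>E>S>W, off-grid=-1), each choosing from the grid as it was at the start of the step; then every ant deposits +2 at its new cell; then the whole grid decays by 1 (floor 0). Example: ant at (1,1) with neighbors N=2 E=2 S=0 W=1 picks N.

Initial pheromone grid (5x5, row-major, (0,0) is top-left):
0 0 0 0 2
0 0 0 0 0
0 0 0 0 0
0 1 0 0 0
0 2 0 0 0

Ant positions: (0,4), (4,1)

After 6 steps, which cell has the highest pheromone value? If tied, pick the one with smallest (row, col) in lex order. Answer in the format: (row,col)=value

Answer: (0,4)=2

Derivation:
Step 1: ant0:(0,4)->S->(1,4) | ant1:(4,1)->N->(3,1)
  grid max=2 at (3,1)
Step 2: ant0:(1,4)->N->(0,4) | ant1:(3,1)->S->(4,1)
  grid max=2 at (0,4)
Step 3: ant0:(0,4)->S->(1,4) | ant1:(4,1)->N->(3,1)
  grid max=2 at (3,1)
Step 4: ant0:(1,4)->N->(0,4) | ant1:(3,1)->S->(4,1)
  grid max=2 at (0,4)
Step 5: ant0:(0,4)->S->(1,4) | ant1:(4,1)->N->(3,1)
  grid max=2 at (3,1)
Step 6: ant0:(1,4)->N->(0,4) | ant1:(3,1)->S->(4,1)
  grid max=2 at (0,4)
Final grid:
  0 0 0 0 2
  0 0 0 0 0
  0 0 0 0 0
  0 1 0 0 0
  0 2 0 0 0
Max pheromone 2 at (0,4)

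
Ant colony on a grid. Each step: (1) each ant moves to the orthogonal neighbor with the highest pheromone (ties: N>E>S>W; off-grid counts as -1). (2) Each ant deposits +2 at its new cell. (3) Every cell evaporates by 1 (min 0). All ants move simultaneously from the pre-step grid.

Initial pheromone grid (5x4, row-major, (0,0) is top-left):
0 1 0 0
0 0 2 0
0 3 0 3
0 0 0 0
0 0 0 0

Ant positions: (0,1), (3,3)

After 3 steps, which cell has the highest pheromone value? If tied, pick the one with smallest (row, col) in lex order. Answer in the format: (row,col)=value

Answer: (2,3)=4

Derivation:
Step 1: ant0:(0,1)->E->(0,2) | ant1:(3,3)->N->(2,3)
  grid max=4 at (2,3)
Step 2: ant0:(0,2)->S->(1,2) | ant1:(2,3)->N->(1,3)
  grid max=3 at (2,3)
Step 3: ant0:(1,2)->E->(1,3) | ant1:(1,3)->S->(2,3)
  grid max=4 at (2,3)
Final grid:
  0 0 0 0
  0 0 1 2
  0 0 0 4
  0 0 0 0
  0 0 0 0
Max pheromone 4 at (2,3)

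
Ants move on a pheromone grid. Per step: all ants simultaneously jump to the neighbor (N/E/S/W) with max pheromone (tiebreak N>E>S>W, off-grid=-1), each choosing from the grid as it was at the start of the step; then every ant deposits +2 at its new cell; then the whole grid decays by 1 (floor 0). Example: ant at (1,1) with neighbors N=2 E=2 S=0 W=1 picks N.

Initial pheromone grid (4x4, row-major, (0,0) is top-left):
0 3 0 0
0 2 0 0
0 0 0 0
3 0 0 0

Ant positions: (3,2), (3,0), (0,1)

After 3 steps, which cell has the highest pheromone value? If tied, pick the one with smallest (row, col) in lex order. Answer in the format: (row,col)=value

Answer: (1,1)=5

Derivation:
Step 1: ant0:(3,2)->N->(2,2) | ant1:(3,0)->N->(2,0) | ant2:(0,1)->S->(1,1)
  grid max=3 at (1,1)
Step 2: ant0:(2,2)->N->(1,2) | ant1:(2,0)->S->(3,0) | ant2:(1,1)->N->(0,1)
  grid max=3 at (0,1)
Step 3: ant0:(1,2)->W->(1,1) | ant1:(3,0)->N->(2,0) | ant2:(0,1)->S->(1,1)
  grid max=5 at (1,1)
Final grid:
  0 2 0 0
  0 5 0 0
  1 0 0 0
  2 0 0 0
Max pheromone 5 at (1,1)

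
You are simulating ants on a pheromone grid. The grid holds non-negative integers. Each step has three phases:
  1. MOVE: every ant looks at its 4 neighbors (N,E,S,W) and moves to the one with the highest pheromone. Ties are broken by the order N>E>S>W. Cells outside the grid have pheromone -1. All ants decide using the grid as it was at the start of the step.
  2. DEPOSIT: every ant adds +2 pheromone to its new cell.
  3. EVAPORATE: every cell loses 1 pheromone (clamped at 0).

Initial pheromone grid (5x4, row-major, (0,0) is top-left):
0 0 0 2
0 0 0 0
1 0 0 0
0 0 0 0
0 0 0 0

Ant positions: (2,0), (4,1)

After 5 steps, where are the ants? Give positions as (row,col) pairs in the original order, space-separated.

Step 1: ant0:(2,0)->N->(1,0) | ant1:(4,1)->N->(3,1)
  grid max=1 at (0,3)
Step 2: ant0:(1,0)->N->(0,0) | ant1:(3,1)->N->(2,1)
  grid max=1 at (0,0)
Step 3: ant0:(0,0)->E->(0,1) | ant1:(2,1)->N->(1,1)
  grid max=1 at (0,1)
Step 4: ant0:(0,1)->S->(1,1) | ant1:(1,1)->N->(0,1)
  grid max=2 at (0,1)
Step 5: ant0:(1,1)->N->(0,1) | ant1:(0,1)->S->(1,1)
  grid max=3 at (0,1)

(0,1) (1,1)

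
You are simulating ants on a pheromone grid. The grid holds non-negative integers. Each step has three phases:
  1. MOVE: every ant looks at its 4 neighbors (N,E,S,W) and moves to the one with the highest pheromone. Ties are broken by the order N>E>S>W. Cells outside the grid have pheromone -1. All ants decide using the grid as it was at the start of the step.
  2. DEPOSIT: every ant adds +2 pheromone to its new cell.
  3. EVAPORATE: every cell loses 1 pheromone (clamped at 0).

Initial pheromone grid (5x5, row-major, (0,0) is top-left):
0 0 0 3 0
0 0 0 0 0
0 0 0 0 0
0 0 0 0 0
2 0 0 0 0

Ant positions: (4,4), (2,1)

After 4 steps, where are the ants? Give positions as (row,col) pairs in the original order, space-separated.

Step 1: ant0:(4,4)->N->(3,4) | ant1:(2,1)->N->(1,1)
  grid max=2 at (0,3)
Step 2: ant0:(3,4)->N->(2,4) | ant1:(1,1)->N->(0,1)
  grid max=1 at (0,1)
Step 3: ant0:(2,4)->N->(1,4) | ant1:(0,1)->E->(0,2)
  grid max=1 at (0,2)
Step 4: ant0:(1,4)->N->(0,4) | ant1:(0,2)->E->(0,3)
  grid max=1 at (0,3)

(0,4) (0,3)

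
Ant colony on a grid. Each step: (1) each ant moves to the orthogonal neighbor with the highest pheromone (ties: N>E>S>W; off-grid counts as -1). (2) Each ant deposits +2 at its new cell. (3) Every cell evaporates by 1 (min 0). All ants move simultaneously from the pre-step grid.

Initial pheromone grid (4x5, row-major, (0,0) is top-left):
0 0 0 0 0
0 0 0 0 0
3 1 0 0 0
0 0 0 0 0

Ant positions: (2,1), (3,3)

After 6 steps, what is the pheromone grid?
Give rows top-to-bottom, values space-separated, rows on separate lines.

After step 1: ants at (2,0),(2,3)
  0 0 0 0 0
  0 0 0 0 0
  4 0 0 1 0
  0 0 0 0 0
After step 2: ants at (1,0),(1,3)
  0 0 0 0 0
  1 0 0 1 0
  3 0 0 0 0
  0 0 0 0 0
After step 3: ants at (2,0),(0,3)
  0 0 0 1 0
  0 0 0 0 0
  4 0 0 0 0
  0 0 0 0 0
After step 4: ants at (1,0),(0,4)
  0 0 0 0 1
  1 0 0 0 0
  3 0 0 0 0
  0 0 0 0 0
After step 5: ants at (2,0),(1,4)
  0 0 0 0 0
  0 0 0 0 1
  4 0 0 0 0
  0 0 0 0 0
After step 6: ants at (1,0),(0,4)
  0 0 0 0 1
  1 0 0 0 0
  3 0 0 0 0
  0 0 0 0 0

0 0 0 0 1
1 0 0 0 0
3 0 0 0 0
0 0 0 0 0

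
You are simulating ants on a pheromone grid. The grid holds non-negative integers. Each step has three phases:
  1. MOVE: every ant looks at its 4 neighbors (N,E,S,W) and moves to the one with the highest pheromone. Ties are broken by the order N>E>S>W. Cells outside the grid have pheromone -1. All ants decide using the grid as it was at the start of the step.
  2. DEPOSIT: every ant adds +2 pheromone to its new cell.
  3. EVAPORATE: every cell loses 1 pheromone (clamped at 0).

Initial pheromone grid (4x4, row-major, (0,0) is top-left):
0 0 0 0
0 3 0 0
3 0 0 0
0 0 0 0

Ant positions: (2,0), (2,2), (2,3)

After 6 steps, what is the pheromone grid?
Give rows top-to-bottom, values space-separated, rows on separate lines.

After step 1: ants at (1,0),(1,2),(1,3)
  0 0 0 0
  1 2 1 1
  2 0 0 0
  0 0 0 0
After step 2: ants at (1,1),(1,1),(1,2)
  0 0 0 0
  0 5 2 0
  1 0 0 0
  0 0 0 0
After step 3: ants at (1,2),(1,2),(1,1)
  0 0 0 0
  0 6 5 0
  0 0 0 0
  0 0 0 0
After step 4: ants at (1,1),(1,1),(1,2)
  0 0 0 0
  0 9 6 0
  0 0 0 0
  0 0 0 0
After step 5: ants at (1,2),(1,2),(1,1)
  0 0 0 0
  0 10 9 0
  0 0 0 0
  0 0 0 0
After step 6: ants at (1,1),(1,1),(1,2)
  0 0 0 0
  0 13 10 0
  0 0 0 0
  0 0 0 0

0 0 0 0
0 13 10 0
0 0 0 0
0 0 0 0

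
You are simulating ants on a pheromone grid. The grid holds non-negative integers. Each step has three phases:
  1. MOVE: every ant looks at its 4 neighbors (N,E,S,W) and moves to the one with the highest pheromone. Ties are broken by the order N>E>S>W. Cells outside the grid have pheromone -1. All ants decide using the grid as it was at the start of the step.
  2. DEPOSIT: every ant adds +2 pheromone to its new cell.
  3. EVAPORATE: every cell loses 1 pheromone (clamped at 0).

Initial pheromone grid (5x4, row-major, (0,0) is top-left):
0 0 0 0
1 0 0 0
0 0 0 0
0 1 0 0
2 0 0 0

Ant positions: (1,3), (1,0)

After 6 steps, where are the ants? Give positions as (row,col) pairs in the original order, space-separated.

Step 1: ant0:(1,3)->N->(0,3) | ant1:(1,0)->N->(0,0)
  grid max=1 at (0,0)
Step 2: ant0:(0,3)->S->(1,3) | ant1:(0,0)->E->(0,1)
  grid max=1 at (0,1)
Step 3: ant0:(1,3)->N->(0,3) | ant1:(0,1)->E->(0,2)
  grid max=1 at (0,2)
Step 4: ant0:(0,3)->W->(0,2) | ant1:(0,2)->E->(0,3)
  grid max=2 at (0,2)
Step 5: ant0:(0,2)->E->(0,3) | ant1:(0,3)->W->(0,2)
  grid max=3 at (0,2)
Step 6: ant0:(0,3)->W->(0,2) | ant1:(0,2)->E->(0,3)
  grid max=4 at (0,2)

(0,2) (0,3)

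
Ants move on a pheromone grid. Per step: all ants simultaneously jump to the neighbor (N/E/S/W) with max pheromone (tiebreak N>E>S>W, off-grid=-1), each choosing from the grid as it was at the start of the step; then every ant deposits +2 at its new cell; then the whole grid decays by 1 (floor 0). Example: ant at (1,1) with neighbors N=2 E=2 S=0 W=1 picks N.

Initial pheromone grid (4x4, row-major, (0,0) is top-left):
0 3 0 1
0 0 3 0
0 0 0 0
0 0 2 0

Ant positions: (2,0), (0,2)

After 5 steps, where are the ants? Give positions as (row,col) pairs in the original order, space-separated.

Step 1: ant0:(2,0)->N->(1,0) | ant1:(0,2)->S->(1,2)
  grid max=4 at (1,2)
Step 2: ant0:(1,0)->N->(0,0) | ant1:(1,2)->N->(0,2)
  grid max=3 at (1,2)
Step 3: ant0:(0,0)->E->(0,1) | ant1:(0,2)->S->(1,2)
  grid max=4 at (1,2)
Step 4: ant0:(0,1)->E->(0,2) | ant1:(1,2)->N->(0,2)
  grid max=3 at (0,2)
Step 5: ant0:(0,2)->S->(1,2) | ant1:(0,2)->S->(1,2)
  grid max=6 at (1,2)

(1,2) (1,2)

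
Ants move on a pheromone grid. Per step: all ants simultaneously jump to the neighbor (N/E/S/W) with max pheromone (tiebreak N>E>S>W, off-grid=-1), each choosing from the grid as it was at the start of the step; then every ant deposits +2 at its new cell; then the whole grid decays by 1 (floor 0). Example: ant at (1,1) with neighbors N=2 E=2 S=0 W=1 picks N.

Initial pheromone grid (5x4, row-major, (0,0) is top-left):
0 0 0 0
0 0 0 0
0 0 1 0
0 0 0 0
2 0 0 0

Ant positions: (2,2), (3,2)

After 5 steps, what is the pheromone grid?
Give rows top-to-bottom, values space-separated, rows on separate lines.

After step 1: ants at (1,2),(2,2)
  0 0 0 0
  0 0 1 0
  0 0 2 0
  0 0 0 0
  1 0 0 0
After step 2: ants at (2,2),(1,2)
  0 0 0 0
  0 0 2 0
  0 0 3 0
  0 0 0 0
  0 0 0 0
After step 3: ants at (1,2),(2,2)
  0 0 0 0
  0 0 3 0
  0 0 4 0
  0 0 0 0
  0 0 0 0
After step 4: ants at (2,2),(1,2)
  0 0 0 0
  0 0 4 0
  0 0 5 0
  0 0 0 0
  0 0 0 0
After step 5: ants at (1,2),(2,2)
  0 0 0 0
  0 0 5 0
  0 0 6 0
  0 0 0 0
  0 0 0 0

0 0 0 0
0 0 5 0
0 0 6 0
0 0 0 0
0 0 0 0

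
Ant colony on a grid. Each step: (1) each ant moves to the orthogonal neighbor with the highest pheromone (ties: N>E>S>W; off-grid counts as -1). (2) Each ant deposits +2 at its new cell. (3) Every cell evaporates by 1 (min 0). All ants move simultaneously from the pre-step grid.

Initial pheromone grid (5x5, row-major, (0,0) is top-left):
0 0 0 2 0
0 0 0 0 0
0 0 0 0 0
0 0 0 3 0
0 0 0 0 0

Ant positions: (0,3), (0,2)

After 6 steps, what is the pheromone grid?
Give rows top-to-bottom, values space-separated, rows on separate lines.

After step 1: ants at (0,4),(0,3)
  0 0 0 3 1
  0 0 0 0 0
  0 0 0 0 0
  0 0 0 2 0
  0 0 0 0 0
After step 2: ants at (0,3),(0,4)
  0 0 0 4 2
  0 0 0 0 0
  0 0 0 0 0
  0 0 0 1 0
  0 0 0 0 0
After step 3: ants at (0,4),(0,3)
  0 0 0 5 3
  0 0 0 0 0
  0 0 0 0 0
  0 0 0 0 0
  0 0 0 0 0
After step 4: ants at (0,3),(0,4)
  0 0 0 6 4
  0 0 0 0 0
  0 0 0 0 0
  0 0 0 0 0
  0 0 0 0 0
After step 5: ants at (0,4),(0,3)
  0 0 0 7 5
  0 0 0 0 0
  0 0 0 0 0
  0 0 0 0 0
  0 0 0 0 0
After step 6: ants at (0,3),(0,4)
  0 0 0 8 6
  0 0 0 0 0
  0 0 0 0 0
  0 0 0 0 0
  0 0 0 0 0

0 0 0 8 6
0 0 0 0 0
0 0 0 0 0
0 0 0 0 0
0 0 0 0 0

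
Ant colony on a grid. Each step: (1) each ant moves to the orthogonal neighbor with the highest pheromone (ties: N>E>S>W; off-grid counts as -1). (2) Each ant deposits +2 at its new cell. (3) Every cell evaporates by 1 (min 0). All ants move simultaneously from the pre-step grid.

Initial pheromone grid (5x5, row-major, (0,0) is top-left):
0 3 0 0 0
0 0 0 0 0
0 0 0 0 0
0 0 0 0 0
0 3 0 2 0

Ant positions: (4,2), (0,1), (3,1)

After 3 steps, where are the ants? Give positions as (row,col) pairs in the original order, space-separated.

Step 1: ant0:(4,2)->W->(4,1) | ant1:(0,1)->E->(0,2) | ant2:(3,1)->S->(4,1)
  grid max=6 at (4,1)
Step 2: ant0:(4,1)->N->(3,1) | ant1:(0,2)->W->(0,1) | ant2:(4,1)->N->(3,1)
  grid max=5 at (4,1)
Step 3: ant0:(3,1)->S->(4,1) | ant1:(0,1)->E->(0,2) | ant2:(3,1)->S->(4,1)
  grid max=8 at (4,1)

(4,1) (0,2) (4,1)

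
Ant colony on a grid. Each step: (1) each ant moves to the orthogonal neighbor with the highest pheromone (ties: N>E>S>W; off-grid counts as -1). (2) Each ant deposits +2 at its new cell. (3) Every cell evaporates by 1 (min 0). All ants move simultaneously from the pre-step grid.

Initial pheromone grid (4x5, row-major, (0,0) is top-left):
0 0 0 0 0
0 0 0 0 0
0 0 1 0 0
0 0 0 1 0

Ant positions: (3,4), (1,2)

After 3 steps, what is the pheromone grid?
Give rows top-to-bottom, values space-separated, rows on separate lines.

After step 1: ants at (3,3),(2,2)
  0 0 0 0 0
  0 0 0 0 0
  0 0 2 0 0
  0 0 0 2 0
After step 2: ants at (2,3),(1,2)
  0 0 0 0 0
  0 0 1 0 0
  0 0 1 1 0
  0 0 0 1 0
After step 3: ants at (3,3),(2,2)
  0 0 0 0 0
  0 0 0 0 0
  0 0 2 0 0
  0 0 0 2 0

0 0 0 0 0
0 0 0 0 0
0 0 2 0 0
0 0 0 2 0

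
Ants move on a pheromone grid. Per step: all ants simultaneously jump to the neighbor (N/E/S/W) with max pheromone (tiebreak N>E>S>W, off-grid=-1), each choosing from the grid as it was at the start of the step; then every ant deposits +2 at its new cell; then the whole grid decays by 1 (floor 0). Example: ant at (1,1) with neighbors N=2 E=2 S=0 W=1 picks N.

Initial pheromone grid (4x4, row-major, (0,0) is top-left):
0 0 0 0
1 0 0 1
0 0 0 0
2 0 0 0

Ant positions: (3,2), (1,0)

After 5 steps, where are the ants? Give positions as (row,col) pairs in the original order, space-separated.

Step 1: ant0:(3,2)->N->(2,2) | ant1:(1,0)->N->(0,0)
  grid max=1 at (0,0)
Step 2: ant0:(2,2)->N->(1,2) | ant1:(0,0)->E->(0,1)
  grid max=1 at (0,1)
Step 3: ant0:(1,2)->N->(0,2) | ant1:(0,1)->E->(0,2)
  grid max=3 at (0,2)
Step 4: ant0:(0,2)->E->(0,3) | ant1:(0,2)->E->(0,3)
  grid max=3 at (0,3)
Step 5: ant0:(0,3)->W->(0,2) | ant1:(0,3)->W->(0,2)
  grid max=5 at (0,2)

(0,2) (0,2)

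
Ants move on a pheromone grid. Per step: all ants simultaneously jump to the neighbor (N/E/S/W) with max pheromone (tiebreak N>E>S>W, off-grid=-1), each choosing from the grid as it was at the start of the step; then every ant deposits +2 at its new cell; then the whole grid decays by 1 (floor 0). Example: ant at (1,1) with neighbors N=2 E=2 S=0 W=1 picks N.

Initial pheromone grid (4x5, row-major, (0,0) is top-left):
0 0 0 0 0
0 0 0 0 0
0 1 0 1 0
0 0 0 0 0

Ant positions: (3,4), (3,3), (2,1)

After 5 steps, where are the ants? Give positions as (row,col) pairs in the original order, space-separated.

Step 1: ant0:(3,4)->N->(2,4) | ant1:(3,3)->N->(2,3) | ant2:(2,1)->N->(1,1)
  grid max=2 at (2,3)
Step 2: ant0:(2,4)->W->(2,3) | ant1:(2,3)->E->(2,4) | ant2:(1,1)->N->(0,1)
  grid max=3 at (2,3)
Step 3: ant0:(2,3)->E->(2,4) | ant1:(2,4)->W->(2,3) | ant2:(0,1)->E->(0,2)
  grid max=4 at (2,3)
Step 4: ant0:(2,4)->W->(2,3) | ant1:(2,3)->E->(2,4) | ant2:(0,2)->E->(0,3)
  grid max=5 at (2,3)
Step 5: ant0:(2,3)->E->(2,4) | ant1:(2,4)->W->(2,3) | ant2:(0,3)->E->(0,4)
  grid max=6 at (2,3)

(2,4) (2,3) (0,4)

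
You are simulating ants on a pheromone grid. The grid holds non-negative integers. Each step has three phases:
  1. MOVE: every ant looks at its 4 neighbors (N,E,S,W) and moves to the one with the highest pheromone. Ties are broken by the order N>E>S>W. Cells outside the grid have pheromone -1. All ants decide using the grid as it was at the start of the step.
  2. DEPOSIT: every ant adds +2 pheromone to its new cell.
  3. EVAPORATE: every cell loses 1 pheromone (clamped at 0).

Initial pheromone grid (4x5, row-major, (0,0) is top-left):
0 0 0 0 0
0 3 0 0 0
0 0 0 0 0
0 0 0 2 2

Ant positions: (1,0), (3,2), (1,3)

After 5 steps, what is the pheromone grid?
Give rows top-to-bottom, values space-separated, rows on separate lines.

After step 1: ants at (1,1),(3,3),(0,3)
  0 0 0 1 0
  0 4 0 0 0
  0 0 0 0 0
  0 0 0 3 1
After step 2: ants at (0,1),(3,4),(0,4)
  0 1 0 0 1
  0 3 0 0 0
  0 0 0 0 0
  0 0 0 2 2
After step 3: ants at (1,1),(3,3),(1,4)
  0 0 0 0 0
  0 4 0 0 1
  0 0 0 0 0
  0 0 0 3 1
After step 4: ants at (0,1),(3,4),(0,4)
  0 1 0 0 1
  0 3 0 0 0
  0 0 0 0 0
  0 0 0 2 2
After step 5: ants at (1,1),(3,3),(1,4)
  0 0 0 0 0
  0 4 0 0 1
  0 0 0 0 0
  0 0 0 3 1

0 0 0 0 0
0 4 0 0 1
0 0 0 0 0
0 0 0 3 1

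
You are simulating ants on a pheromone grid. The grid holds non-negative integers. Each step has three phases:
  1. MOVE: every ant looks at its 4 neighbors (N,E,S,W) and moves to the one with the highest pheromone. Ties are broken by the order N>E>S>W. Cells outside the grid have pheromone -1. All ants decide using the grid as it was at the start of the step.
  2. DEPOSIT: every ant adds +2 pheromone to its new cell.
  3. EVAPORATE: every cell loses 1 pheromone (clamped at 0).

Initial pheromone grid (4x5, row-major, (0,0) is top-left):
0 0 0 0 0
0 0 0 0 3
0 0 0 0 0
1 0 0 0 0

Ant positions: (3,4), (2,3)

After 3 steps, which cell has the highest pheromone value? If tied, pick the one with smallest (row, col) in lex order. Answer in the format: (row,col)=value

Answer: (1,4)=4

Derivation:
Step 1: ant0:(3,4)->N->(2,4) | ant1:(2,3)->N->(1,3)
  grid max=2 at (1,4)
Step 2: ant0:(2,4)->N->(1,4) | ant1:(1,3)->E->(1,4)
  grid max=5 at (1,4)
Step 3: ant0:(1,4)->N->(0,4) | ant1:(1,4)->N->(0,4)
  grid max=4 at (1,4)
Final grid:
  0 0 0 0 3
  0 0 0 0 4
  0 0 0 0 0
  0 0 0 0 0
Max pheromone 4 at (1,4)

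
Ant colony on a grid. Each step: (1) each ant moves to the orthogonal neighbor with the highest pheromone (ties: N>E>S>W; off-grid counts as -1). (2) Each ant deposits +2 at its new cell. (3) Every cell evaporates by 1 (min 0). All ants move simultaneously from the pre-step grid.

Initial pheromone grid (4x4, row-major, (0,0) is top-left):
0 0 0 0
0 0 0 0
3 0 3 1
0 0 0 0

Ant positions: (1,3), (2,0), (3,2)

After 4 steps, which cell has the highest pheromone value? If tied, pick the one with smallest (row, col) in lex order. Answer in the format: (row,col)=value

Step 1: ant0:(1,3)->S->(2,3) | ant1:(2,0)->N->(1,0) | ant2:(3,2)->N->(2,2)
  grid max=4 at (2,2)
Step 2: ant0:(2,3)->W->(2,2) | ant1:(1,0)->S->(2,0) | ant2:(2,2)->E->(2,3)
  grid max=5 at (2,2)
Step 3: ant0:(2,2)->E->(2,3) | ant1:(2,0)->N->(1,0) | ant2:(2,3)->W->(2,2)
  grid max=6 at (2,2)
Step 4: ant0:(2,3)->W->(2,2) | ant1:(1,0)->S->(2,0) | ant2:(2,2)->E->(2,3)
  grid max=7 at (2,2)
Final grid:
  0 0 0 0
  0 0 0 0
  3 0 7 5
  0 0 0 0
Max pheromone 7 at (2,2)

Answer: (2,2)=7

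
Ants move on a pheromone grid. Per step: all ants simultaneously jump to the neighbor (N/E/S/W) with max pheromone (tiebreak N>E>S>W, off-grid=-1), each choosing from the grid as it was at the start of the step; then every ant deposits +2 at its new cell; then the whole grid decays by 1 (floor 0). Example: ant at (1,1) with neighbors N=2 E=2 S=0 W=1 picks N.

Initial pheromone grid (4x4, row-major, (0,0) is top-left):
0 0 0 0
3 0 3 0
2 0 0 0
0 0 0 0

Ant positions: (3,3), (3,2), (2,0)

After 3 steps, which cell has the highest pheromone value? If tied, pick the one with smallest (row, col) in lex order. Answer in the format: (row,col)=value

Step 1: ant0:(3,3)->N->(2,3) | ant1:(3,2)->N->(2,2) | ant2:(2,0)->N->(1,0)
  grid max=4 at (1,0)
Step 2: ant0:(2,3)->W->(2,2) | ant1:(2,2)->N->(1,2) | ant2:(1,0)->S->(2,0)
  grid max=3 at (1,0)
Step 3: ant0:(2,2)->N->(1,2) | ant1:(1,2)->S->(2,2) | ant2:(2,0)->N->(1,0)
  grid max=4 at (1,0)
Final grid:
  0 0 0 0
  4 0 4 0
  1 0 3 0
  0 0 0 0
Max pheromone 4 at (1,0)

Answer: (1,0)=4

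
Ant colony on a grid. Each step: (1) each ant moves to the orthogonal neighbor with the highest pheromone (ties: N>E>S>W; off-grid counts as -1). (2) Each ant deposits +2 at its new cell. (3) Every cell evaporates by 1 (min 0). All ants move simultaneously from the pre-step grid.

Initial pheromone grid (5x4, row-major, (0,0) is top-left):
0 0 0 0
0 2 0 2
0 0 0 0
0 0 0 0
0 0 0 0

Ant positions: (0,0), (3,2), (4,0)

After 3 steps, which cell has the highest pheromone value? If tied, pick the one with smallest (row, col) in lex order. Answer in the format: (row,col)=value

Answer: (1,1)=3

Derivation:
Step 1: ant0:(0,0)->E->(0,1) | ant1:(3,2)->N->(2,2) | ant2:(4,0)->N->(3,0)
  grid max=1 at (0,1)
Step 2: ant0:(0,1)->S->(1,1) | ant1:(2,2)->N->(1,2) | ant2:(3,0)->N->(2,0)
  grid max=2 at (1,1)
Step 3: ant0:(1,1)->E->(1,2) | ant1:(1,2)->W->(1,1) | ant2:(2,0)->N->(1,0)
  grid max=3 at (1,1)
Final grid:
  0 0 0 0
  1 3 2 0
  0 0 0 0
  0 0 0 0
  0 0 0 0
Max pheromone 3 at (1,1)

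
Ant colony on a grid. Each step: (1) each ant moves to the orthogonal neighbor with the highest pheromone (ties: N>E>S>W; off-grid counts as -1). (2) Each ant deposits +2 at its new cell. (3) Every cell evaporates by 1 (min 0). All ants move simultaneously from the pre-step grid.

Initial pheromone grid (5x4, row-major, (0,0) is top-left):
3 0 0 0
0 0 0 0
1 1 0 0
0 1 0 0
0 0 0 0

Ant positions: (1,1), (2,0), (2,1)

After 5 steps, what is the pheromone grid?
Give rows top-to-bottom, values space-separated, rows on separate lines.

After step 1: ants at (2,1),(2,1),(3,1)
  2 0 0 0
  0 0 0 0
  0 4 0 0
  0 2 0 0
  0 0 0 0
After step 2: ants at (3,1),(3,1),(2,1)
  1 0 0 0
  0 0 0 0
  0 5 0 0
  0 5 0 0
  0 0 0 0
After step 3: ants at (2,1),(2,1),(3,1)
  0 0 0 0
  0 0 0 0
  0 8 0 0
  0 6 0 0
  0 0 0 0
After step 4: ants at (3,1),(3,1),(2,1)
  0 0 0 0
  0 0 0 0
  0 9 0 0
  0 9 0 0
  0 0 0 0
After step 5: ants at (2,1),(2,1),(3,1)
  0 0 0 0
  0 0 0 0
  0 12 0 0
  0 10 0 0
  0 0 0 0

0 0 0 0
0 0 0 0
0 12 0 0
0 10 0 0
0 0 0 0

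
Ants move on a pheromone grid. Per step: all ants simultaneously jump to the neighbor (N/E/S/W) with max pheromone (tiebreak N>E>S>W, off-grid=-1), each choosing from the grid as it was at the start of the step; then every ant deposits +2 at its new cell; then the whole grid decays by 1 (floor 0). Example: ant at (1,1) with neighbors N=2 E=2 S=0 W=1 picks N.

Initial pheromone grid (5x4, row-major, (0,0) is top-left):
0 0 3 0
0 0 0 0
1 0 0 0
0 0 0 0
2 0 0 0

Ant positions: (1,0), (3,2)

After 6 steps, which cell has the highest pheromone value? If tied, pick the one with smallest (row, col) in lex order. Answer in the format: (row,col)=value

Step 1: ant0:(1,0)->S->(2,0) | ant1:(3,2)->N->(2,2)
  grid max=2 at (0,2)
Step 2: ant0:(2,0)->N->(1,0) | ant1:(2,2)->N->(1,2)
  grid max=1 at (0,2)
Step 3: ant0:(1,0)->S->(2,0) | ant1:(1,2)->N->(0,2)
  grid max=2 at (0,2)
Step 4: ant0:(2,0)->N->(1,0) | ant1:(0,2)->E->(0,3)
  grid max=1 at (0,2)
Step 5: ant0:(1,0)->S->(2,0) | ant1:(0,3)->W->(0,2)
  grid max=2 at (0,2)
Step 6: ant0:(2,0)->N->(1,0) | ant1:(0,2)->E->(0,3)
  grid max=1 at (0,2)
Final grid:
  0 0 1 1
  1 0 0 0
  1 0 0 0
  0 0 0 0
  0 0 0 0
Max pheromone 1 at (0,2)

Answer: (0,2)=1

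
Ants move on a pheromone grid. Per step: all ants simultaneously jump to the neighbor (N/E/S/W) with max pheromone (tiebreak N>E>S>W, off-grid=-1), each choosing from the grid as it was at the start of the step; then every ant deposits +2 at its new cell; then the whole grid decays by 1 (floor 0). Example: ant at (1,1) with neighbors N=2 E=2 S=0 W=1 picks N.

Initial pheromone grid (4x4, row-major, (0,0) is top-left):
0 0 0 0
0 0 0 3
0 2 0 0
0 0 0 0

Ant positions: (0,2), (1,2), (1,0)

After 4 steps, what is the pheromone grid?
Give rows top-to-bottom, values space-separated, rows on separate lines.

After step 1: ants at (0,3),(1,3),(0,0)
  1 0 0 1
  0 0 0 4
  0 1 0 0
  0 0 0 0
After step 2: ants at (1,3),(0,3),(0,1)
  0 1 0 2
  0 0 0 5
  0 0 0 0
  0 0 0 0
After step 3: ants at (0,3),(1,3),(0,2)
  0 0 1 3
  0 0 0 6
  0 0 0 0
  0 0 0 0
After step 4: ants at (1,3),(0,3),(0,3)
  0 0 0 6
  0 0 0 7
  0 0 0 0
  0 0 0 0

0 0 0 6
0 0 0 7
0 0 0 0
0 0 0 0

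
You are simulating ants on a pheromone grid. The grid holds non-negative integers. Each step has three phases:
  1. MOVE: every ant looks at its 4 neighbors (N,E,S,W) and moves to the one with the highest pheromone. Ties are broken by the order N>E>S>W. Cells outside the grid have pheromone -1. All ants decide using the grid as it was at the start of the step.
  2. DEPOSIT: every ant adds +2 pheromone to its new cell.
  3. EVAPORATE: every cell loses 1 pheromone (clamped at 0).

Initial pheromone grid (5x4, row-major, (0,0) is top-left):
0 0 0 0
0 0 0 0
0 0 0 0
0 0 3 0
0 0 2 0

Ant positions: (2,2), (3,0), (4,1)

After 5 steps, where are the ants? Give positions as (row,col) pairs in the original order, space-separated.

Step 1: ant0:(2,2)->S->(3,2) | ant1:(3,0)->N->(2,0) | ant2:(4,1)->E->(4,2)
  grid max=4 at (3,2)
Step 2: ant0:(3,2)->S->(4,2) | ant1:(2,0)->N->(1,0) | ant2:(4,2)->N->(3,2)
  grid max=5 at (3,2)
Step 3: ant0:(4,2)->N->(3,2) | ant1:(1,0)->N->(0,0) | ant2:(3,2)->S->(4,2)
  grid max=6 at (3,2)
Step 4: ant0:(3,2)->S->(4,2) | ant1:(0,0)->E->(0,1) | ant2:(4,2)->N->(3,2)
  grid max=7 at (3,2)
Step 5: ant0:(4,2)->N->(3,2) | ant1:(0,1)->E->(0,2) | ant2:(3,2)->S->(4,2)
  grid max=8 at (3,2)

(3,2) (0,2) (4,2)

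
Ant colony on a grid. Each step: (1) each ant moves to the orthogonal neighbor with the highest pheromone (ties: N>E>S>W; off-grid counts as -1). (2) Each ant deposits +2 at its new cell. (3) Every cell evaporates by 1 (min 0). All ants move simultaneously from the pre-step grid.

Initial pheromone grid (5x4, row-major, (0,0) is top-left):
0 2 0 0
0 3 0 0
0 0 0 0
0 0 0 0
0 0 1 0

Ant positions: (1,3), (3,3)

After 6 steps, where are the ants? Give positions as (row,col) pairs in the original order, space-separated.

Step 1: ant0:(1,3)->N->(0,3) | ant1:(3,3)->N->(2,3)
  grid max=2 at (1,1)
Step 2: ant0:(0,3)->S->(1,3) | ant1:(2,3)->N->(1,3)
  grid max=3 at (1,3)
Step 3: ant0:(1,3)->N->(0,3) | ant1:(1,3)->N->(0,3)
  grid max=3 at (0,3)
Step 4: ant0:(0,3)->S->(1,3) | ant1:(0,3)->S->(1,3)
  grid max=5 at (1,3)
Step 5: ant0:(1,3)->N->(0,3) | ant1:(1,3)->N->(0,3)
  grid max=5 at (0,3)
Step 6: ant0:(0,3)->S->(1,3) | ant1:(0,3)->S->(1,3)
  grid max=7 at (1,3)

(1,3) (1,3)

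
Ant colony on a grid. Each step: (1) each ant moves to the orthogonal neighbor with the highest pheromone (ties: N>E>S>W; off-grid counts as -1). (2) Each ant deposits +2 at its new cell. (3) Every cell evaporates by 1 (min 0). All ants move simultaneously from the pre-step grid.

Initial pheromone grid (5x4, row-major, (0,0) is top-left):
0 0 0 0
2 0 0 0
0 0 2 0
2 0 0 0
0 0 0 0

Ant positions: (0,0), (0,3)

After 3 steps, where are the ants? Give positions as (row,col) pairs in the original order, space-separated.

Step 1: ant0:(0,0)->S->(1,0) | ant1:(0,3)->S->(1,3)
  grid max=3 at (1,0)
Step 2: ant0:(1,0)->N->(0,0) | ant1:(1,3)->N->(0,3)
  grid max=2 at (1,0)
Step 3: ant0:(0,0)->S->(1,0) | ant1:(0,3)->S->(1,3)
  grid max=3 at (1,0)

(1,0) (1,3)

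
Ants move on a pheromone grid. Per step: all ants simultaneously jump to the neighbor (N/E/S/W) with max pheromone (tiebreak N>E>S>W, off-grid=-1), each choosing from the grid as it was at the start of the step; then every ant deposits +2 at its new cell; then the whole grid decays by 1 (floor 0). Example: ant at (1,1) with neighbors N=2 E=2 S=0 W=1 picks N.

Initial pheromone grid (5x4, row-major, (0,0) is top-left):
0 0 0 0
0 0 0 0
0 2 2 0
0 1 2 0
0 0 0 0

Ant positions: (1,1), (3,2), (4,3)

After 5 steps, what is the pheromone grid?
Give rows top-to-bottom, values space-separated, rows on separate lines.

After step 1: ants at (2,1),(2,2),(3,3)
  0 0 0 0
  0 0 0 0
  0 3 3 0
  0 0 1 1
  0 0 0 0
After step 2: ants at (2,2),(2,1),(3,2)
  0 0 0 0
  0 0 0 0
  0 4 4 0
  0 0 2 0
  0 0 0 0
After step 3: ants at (2,1),(2,2),(2,2)
  0 0 0 0
  0 0 0 0
  0 5 7 0
  0 0 1 0
  0 0 0 0
After step 4: ants at (2,2),(2,1),(2,1)
  0 0 0 0
  0 0 0 0
  0 8 8 0
  0 0 0 0
  0 0 0 0
After step 5: ants at (2,1),(2,2),(2,2)
  0 0 0 0
  0 0 0 0
  0 9 11 0
  0 0 0 0
  0 0 0 0

0 0 0 0
0 0 0 0
0 9 11 0
0 0 0 0
0 0 0 0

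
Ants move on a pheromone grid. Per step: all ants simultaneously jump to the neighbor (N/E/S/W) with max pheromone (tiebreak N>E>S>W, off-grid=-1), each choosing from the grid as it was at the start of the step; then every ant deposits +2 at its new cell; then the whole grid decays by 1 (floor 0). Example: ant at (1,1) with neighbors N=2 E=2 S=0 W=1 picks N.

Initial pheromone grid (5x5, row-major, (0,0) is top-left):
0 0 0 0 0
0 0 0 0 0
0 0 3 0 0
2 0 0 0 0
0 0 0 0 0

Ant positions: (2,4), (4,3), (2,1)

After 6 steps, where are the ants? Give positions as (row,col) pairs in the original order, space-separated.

Step 1: ant0:(2,4)->N->(1,4) | ant1:(4,3)->N->(3,3) | ant2:(2,1)->E->(2,2)
  grid max=4 at (2,2)
Step 2: ant0:(1,4)->N->(0,4) | ant1:(3,3)->N->(2,3) | ant2:(2,2)->N->(1,2)
  grid max=3 at (2,2)
Step 3: ant0:(0,4)->S->(1,4) | ant1:(2,3)->W->(2,2) | ant2:(1,2)->S->(2,2)
  grid max=6 at (2,2)
Step 4: ant0:(1,4)->N->(0,4) | ant1:(2,2)->N->(1,2) | ant2:(2,2)->N->(1,2)
  grid max=5 at (2,2)
Step 5: ant0:(0,4)->S->(1,4) | ant1:(1,2)->S->(2,2) | ant2:(1,2)->S->(2,2)
  grid max=8 at (2,2)
Step 6: ant0:(1,4)->N->(0,4) | ant1:(2,2)->N->(1,2) | ant2:(2,2)->N->(1,2)
  grid max=7 at (2,2)

(0,4) (1,2) (1,2)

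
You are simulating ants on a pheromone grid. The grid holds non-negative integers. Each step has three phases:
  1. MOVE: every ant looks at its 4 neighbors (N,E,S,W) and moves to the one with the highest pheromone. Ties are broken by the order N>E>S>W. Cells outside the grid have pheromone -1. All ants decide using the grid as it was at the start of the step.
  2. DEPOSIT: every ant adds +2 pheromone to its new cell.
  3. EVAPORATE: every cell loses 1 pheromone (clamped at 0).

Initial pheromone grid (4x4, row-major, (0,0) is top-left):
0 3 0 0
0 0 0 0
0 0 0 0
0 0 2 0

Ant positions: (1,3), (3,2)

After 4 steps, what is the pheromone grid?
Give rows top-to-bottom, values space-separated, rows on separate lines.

After step 1: ants at (0,3),(2,2)
  0 2 0 1
  0 0 0 0
  0 0 1 0
  0 0 1 0
After step 2: ants at (1,3),(3,2)
  0 1 0 0
  0 0 0 1
  0 0 0 0
  0 0 2 0
After step 3: ants at (0,3),(2,2)
  0 0 0 1
  0 0 0 0
  0 0 1 0
  0 0 1 0
After step 4: ants at (1,3),(3,2)
  0 0 0 0
  0 0 0 1
  0 0 0 0
  0 0 2 0

0 0 0 0
0 0 0 1
0 0 0 0
0 0 2 0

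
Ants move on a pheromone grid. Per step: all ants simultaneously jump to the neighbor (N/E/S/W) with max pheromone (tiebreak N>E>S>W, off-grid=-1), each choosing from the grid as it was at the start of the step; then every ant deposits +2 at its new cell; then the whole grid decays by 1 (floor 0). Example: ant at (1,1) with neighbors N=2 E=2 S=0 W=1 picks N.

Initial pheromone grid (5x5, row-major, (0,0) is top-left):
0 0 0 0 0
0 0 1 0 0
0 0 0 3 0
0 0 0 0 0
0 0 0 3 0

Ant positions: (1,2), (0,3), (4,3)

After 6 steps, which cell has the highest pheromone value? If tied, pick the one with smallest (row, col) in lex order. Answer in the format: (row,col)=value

Answer: (1,4)=7

Derivation:
Step 1: ant0:(1,2)->N->(0,2) | ant1:(0,3)->E->(0,4) | ant2:(4,3)->N->(3,3)
  grid max=2 at (2,3)
Step 2: ant0:(0,2)->E->(0,3) | ant1:(0,4)->S->(1,4) | ant2:(3,3)->N->(2,3)
  grid max=3 at (2,3)
Step 3: ant0:(0,3)->E->(0,4) | ant1:(1,4)->N->(0,4) | ant2:(2,3)->N->(1,3)
  grid max=3 at (0,4)
Step 4: ant0:(0,4)->S->(1,4) | ant1:(0,4)->S->(1,4) | ant2:(1,3)->S->(2,3)
  grid max=3 at (1,4)
Step 5: ant0:(1,4)->N->(0,4) | ant1:(1,4)->N->(0,4) | ant2:(2,3)->N->(1,3)
  grid max=5 at (0,4)
Step 6: ant0:(0,4)->S->(1,4) | ant1:(0,4)->S->(1,4) | ant2:(1,3)->E->(1,4)
  grid max=7 at (1,4)
Final grid:
  0 0 0 0 4
  0 0 0 0 7
  0 0 0 1 0
  0 0 0 0 0
  0 0 0 0 0
Max pheromone 7 at (1,4)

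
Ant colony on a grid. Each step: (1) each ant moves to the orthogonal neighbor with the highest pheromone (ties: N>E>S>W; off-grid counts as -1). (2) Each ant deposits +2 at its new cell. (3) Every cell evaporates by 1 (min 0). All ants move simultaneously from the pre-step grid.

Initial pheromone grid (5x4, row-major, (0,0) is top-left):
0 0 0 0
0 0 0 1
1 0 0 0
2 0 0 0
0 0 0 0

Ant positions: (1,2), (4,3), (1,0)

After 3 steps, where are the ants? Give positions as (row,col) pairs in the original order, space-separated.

Step 1: ant0:(1,2)->E->(1,3) | ant1:(4,3)->N->(3,3) | ant2:(1,0)->S->(2,0)
  grid max=2 at (1,3)
Step 2: ant0:(1,3)->N->(0,3) | ant1:(3,3)->N->(2,3) | ant2:(2,0)->S->(3,0)
  grid max=2 at (3,0)
Step 3: ant0:(0,3)->S->(1,3) | ant1:(2,3)->N->(1,3) | ant2:(3,0)->N->(2,0)
  grid max=4 at (1,3)

(1,3) (1,3) (2,0)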